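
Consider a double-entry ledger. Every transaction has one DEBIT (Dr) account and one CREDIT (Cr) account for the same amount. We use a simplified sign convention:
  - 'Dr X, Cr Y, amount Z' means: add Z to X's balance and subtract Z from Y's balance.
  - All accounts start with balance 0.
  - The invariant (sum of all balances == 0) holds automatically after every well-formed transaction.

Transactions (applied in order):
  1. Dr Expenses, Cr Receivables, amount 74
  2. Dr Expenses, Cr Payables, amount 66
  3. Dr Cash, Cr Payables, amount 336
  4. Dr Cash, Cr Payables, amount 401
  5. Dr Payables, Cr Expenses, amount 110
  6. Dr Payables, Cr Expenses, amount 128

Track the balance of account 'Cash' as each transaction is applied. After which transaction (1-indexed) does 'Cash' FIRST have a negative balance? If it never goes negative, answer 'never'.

Answer: never

Derivation:
After txn 1: Cash=0
After txn 2: Cash=0
After txn 3: Cash=336
After txn 4: Cash=737
After txn 5: Cash=737
After txn 6: Cash=737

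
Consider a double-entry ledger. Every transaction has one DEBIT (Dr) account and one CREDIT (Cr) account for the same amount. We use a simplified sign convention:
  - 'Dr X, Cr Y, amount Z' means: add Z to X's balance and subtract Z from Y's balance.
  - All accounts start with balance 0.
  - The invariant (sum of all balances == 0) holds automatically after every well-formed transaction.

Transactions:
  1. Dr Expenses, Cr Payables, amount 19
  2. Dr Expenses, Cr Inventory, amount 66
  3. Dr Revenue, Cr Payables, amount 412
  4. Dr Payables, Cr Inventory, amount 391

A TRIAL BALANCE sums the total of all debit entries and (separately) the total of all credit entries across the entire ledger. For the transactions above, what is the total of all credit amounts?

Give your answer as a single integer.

Txn 1: credit+=19
Txn 2: credit+=66
Txn 3: credit+=412
Txn 4: credit+=391
Total credits = 888

Answer: 888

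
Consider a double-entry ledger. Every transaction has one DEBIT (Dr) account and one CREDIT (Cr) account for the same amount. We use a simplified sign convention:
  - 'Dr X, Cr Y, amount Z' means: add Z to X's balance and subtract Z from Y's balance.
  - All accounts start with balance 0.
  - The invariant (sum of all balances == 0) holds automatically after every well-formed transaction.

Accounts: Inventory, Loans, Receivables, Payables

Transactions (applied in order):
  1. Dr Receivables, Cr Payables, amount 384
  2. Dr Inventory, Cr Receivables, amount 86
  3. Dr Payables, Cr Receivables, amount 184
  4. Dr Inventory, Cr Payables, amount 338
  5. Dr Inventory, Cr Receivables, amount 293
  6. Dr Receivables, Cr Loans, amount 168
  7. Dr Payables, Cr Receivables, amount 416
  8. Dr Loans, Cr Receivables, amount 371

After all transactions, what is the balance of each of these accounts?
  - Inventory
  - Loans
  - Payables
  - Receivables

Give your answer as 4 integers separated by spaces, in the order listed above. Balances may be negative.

After txn 1 (Dr Receivables, Cr Payables, amount 384): Payables=-384 Receivables=384
After txn 2 (Dr Inventory, Cr Receivables, amount 86): Inventory=86 Payables=-384 Receivables=298
After txn 3 (Dr Payables, Cr Receivables, amount 184): Inventory=86 Payables=-200 Receivables=114
After txn 4 (Dr Inventory, Cr Payables, amount 338): Inventory=424 Payables=-538 Receivables=114
After txn 5 (Dr Inventory, Cr Receivables, amount 293): Inventory=717 Payables=-538 Receivables=-179
After txn 6 (Dr Receivables, Cr Loans, amount 168): Inventory=717 Loans=-168 Payables=-538 Receivables=-11
After txn 7 (Dr Payables, Cr Receivables, amount 416): Inventory=717 Loans=-168 Payables=-122 Receivables=-427
After txn 8 (Dr Loans, Cr Receivables, amount 371): Inventory=717 Loans=203 Payables=-122 Receivables=-798

Answer: 717 203 -122 -798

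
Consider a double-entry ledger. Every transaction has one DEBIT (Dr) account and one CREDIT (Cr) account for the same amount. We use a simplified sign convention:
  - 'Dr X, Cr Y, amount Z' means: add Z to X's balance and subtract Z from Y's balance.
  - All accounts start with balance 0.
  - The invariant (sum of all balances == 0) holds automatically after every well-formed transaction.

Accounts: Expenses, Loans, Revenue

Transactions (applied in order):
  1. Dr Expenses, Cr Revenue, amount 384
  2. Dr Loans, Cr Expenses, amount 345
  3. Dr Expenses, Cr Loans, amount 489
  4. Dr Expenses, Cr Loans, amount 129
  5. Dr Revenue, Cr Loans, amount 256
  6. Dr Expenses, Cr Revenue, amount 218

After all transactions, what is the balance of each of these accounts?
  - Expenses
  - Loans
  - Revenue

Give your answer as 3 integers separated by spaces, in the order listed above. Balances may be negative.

After txn 1 (Dr Expenses, Cr Revenue, amount 384): Expenses=384 Revenue=-384
After txn 2 (Dr Loans, Cr Expenses, amount 345): Expenses=39 Loans=345 Revenue=-384
After txn 3 (Dr Expenses, Cr Loans, amount 489): Expenses=528 Loans=-144 Revenue=-384
After txn 4 (Dr Expenses, Cr Loans, amount 129): Expenses=657 Loans=-273 Revenue=-384
After txn 5 (Dr Revenue, Cr Loans, amount 256): Expenses=657 Loans=-529 Revenue=-128
After txn 6 (Dr Expenses, Cr Revenue, amount 218): Expenses=875 Loans=-529 Revenue=-346

Answer: 875 -529 -346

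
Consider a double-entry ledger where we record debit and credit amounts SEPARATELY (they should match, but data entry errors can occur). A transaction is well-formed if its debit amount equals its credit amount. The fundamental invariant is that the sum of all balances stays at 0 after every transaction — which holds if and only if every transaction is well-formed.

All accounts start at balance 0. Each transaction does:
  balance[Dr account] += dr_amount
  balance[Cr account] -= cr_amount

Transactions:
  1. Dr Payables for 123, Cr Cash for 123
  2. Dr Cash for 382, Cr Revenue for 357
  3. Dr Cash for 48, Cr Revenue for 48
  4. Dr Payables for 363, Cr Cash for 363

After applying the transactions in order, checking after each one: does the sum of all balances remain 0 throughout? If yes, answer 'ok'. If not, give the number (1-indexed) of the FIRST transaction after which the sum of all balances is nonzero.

After txn 1: dr=123 cr=123 sum_balances=0
After txn 2: dr=382 cr=357 sum_balances=25
After txn 3: dr=48 cr=48 sum_balances=25
After txn 4: dr=363 cr=363 sum_balances=25

Answer: 2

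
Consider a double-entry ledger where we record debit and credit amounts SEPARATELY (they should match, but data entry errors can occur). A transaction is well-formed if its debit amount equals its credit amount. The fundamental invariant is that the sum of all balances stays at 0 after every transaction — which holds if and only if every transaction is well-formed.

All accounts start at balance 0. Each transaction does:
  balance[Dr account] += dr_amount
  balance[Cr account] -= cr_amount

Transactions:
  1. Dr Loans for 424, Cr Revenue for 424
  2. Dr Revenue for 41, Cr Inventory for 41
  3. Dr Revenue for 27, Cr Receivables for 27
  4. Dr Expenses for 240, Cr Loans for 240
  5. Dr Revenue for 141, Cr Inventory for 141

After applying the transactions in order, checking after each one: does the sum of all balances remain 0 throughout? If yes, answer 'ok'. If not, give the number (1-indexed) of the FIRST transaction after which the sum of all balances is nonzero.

Answer: ok

Derivation:
After txn 1: dr=424 cr=424 sum_balances=0
After txn 2: dr=41 cr=41 sum_balances=0
After txn 3: dr=27 cr=27 sum_balances=0
After txn 4: dr=240 cr=240 sum_balances=0
After txn 5: dr=141 cr=141 sum_balances=0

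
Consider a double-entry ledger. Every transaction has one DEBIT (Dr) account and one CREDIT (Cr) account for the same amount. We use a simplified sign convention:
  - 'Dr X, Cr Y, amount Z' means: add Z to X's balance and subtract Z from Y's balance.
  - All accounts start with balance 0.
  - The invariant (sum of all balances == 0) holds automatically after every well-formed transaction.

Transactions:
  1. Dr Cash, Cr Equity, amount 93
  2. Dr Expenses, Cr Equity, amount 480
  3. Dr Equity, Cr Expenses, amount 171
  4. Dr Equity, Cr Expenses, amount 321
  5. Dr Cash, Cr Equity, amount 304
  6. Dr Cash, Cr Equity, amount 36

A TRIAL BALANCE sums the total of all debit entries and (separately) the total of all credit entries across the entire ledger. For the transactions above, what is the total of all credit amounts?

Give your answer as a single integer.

Txn 1: credit+=93
Txn 2: credit+=480
Txn 3: credit+=171
Txn 4: credit+=321
Txn 5: credit+=304
Txn 6: credit+=36
Total credits = 1405

Answer: 1405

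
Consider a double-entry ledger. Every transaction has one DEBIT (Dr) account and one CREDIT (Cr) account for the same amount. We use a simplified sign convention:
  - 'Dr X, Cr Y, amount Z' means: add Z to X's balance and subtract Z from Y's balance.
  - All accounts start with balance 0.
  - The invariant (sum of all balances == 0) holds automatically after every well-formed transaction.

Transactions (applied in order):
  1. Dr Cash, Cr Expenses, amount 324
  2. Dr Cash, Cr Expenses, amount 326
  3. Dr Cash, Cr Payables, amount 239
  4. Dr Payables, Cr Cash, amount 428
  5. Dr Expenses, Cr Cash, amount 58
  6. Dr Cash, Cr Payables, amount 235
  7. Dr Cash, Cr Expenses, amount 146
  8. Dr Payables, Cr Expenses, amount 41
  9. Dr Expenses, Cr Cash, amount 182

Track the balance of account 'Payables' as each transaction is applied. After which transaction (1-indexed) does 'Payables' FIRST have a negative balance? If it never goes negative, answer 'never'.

After txn 1: Payables=0
After txn 2: Payables=0
After txn 3: Payables=-239

Answer: 3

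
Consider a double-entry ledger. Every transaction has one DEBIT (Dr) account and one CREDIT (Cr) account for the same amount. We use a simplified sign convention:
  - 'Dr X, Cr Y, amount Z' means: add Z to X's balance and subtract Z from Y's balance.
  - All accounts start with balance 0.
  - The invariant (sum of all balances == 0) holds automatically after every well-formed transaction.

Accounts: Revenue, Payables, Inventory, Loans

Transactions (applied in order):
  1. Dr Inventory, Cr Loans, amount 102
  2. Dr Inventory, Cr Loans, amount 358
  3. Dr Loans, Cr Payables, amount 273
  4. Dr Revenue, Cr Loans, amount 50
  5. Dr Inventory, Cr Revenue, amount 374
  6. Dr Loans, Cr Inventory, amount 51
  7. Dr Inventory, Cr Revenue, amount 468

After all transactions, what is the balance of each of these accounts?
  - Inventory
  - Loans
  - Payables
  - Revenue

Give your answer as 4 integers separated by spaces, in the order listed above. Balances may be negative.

After txn 1 (Dr Inventory, Cr Loans, amount 102): Inventory=102 Loans=-102
After txn 2 (Dr Inventory, Cr Loans, amount 358): Inventory=460 Loans=-460
After txn 3 (Dr Loans, Cr Payables, amount 273): Inventory=460 Loans=-187 Payables=-273
After txn 4 (Dr Revenue, Cr Loans, amount 50): Inventory=460 Loans=-237 Payables=-273 Revenue=50
After txn 5 (Dr Inventory, Cr Revenue, amount 374): Inventory=834 Loans=-237 Payables=-273 Revenue=-324
After txn 6 (Dr Loans, Cr Inventory, amount 51): Inventory=783 Loans=-186 Payables=-273 Revenue=-324
After txn 7 (Dr Inventory, Cr Revenue, amount 468): Inventory=1251 Loans=-186 Payables=-273 Revenue=-792

Answer: 1251 -186 -273 -792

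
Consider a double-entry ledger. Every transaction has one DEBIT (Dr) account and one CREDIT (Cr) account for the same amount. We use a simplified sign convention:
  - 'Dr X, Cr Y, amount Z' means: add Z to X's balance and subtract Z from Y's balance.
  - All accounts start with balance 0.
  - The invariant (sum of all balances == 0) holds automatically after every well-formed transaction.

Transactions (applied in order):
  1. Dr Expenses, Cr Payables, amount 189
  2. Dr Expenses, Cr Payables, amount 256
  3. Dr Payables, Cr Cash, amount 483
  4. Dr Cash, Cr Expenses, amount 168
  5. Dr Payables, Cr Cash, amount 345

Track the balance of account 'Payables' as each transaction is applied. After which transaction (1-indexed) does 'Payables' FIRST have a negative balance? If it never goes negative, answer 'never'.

After txn 1: Payables=-189

Answer: 1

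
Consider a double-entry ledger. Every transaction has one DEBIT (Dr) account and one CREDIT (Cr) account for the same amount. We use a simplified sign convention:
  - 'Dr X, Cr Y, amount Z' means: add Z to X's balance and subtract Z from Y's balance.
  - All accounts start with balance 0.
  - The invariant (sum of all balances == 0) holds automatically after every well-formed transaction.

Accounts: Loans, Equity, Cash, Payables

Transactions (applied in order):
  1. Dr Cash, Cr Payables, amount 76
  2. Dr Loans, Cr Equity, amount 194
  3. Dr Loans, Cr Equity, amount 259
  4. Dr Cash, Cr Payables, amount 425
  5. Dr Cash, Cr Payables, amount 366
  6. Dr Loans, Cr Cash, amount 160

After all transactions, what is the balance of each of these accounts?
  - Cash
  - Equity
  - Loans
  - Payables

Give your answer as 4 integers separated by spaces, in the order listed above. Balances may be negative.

After txn 1 (Dr Cash, Cr Payables, amount 76): Cash=76 Payables=-76
After txn 2 (Dr Loans, Cr Equity, amount 194): Cash=76 Equity=-194 Loans=194 Payables=-76
After txn 3 (Dr Loans, Cr Equity, amount 259): Cash=76 Equity=-453 Loans=453 Payables=-76
After txn 4 (Dr Cash, Cr Payables, amount 425): Cash=501 Equity=-453 Loans=453 Payables=-501
After txn 5 (Dr Cash, Cr Payables, amount 366): Cash=867 Equity=-453 Loans=453 Payables=-867
After txn 6 (Dr Loans, Cr Cash, amount 160): Cash=707 Equity=-453 Loans=613 Payables=-867

Answer: 707 -453 613 -867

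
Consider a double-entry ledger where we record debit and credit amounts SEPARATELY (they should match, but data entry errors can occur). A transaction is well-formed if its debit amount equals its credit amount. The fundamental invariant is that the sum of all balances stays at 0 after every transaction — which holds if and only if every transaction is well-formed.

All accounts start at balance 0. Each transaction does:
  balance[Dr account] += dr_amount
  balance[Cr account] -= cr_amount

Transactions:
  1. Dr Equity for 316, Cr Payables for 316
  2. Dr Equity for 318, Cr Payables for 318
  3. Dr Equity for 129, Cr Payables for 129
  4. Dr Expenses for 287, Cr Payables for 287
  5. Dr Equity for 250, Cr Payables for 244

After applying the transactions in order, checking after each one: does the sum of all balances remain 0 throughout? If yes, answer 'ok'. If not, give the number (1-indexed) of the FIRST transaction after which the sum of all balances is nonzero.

Answer: 5

Derivation:
After txn 1: dr=316 cr=316 sum_balances=0
After txn 2: dr=318 cr=318 sum_balances=0
After txn 3: dr=129 cr=129 sum_balances=0
After txn 4: dr=287 cr=287 sum_balances=0
After txn 5: dr=250 cr=244 sum_balances=6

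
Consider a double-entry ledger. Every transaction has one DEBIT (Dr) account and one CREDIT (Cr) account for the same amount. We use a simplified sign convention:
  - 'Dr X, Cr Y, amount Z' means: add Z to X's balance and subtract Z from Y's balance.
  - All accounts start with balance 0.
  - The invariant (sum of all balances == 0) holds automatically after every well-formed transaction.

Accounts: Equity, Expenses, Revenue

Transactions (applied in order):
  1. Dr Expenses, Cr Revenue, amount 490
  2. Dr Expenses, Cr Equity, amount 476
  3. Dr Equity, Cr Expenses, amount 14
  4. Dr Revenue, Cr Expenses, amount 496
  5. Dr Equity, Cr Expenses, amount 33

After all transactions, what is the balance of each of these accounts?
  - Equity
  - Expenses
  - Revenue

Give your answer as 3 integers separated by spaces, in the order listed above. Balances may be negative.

After txn 1 (Dr Expenses, Cr Revenue, amount 490): Expenses=490 Revenue=-490
After txn 2 (Dr Expenses, Cr Equity, amount 476): Equity=-476 Expenses=966 Revenue=-490
After txn 3 (Dr Equity, Cr Expenses, amount 14): Equity=-462 Expenses=952 Revenue=-490
After txn 4 (Dr Revenue, Cr Expenses, amount 496): Equity=-462 Expenses=456 Revenue=6
After txn 5 (Dr Equity, Cr Expenses, amount 33): Equity=-429 Expenses=423 Revenue=6

Answer: -429 423 6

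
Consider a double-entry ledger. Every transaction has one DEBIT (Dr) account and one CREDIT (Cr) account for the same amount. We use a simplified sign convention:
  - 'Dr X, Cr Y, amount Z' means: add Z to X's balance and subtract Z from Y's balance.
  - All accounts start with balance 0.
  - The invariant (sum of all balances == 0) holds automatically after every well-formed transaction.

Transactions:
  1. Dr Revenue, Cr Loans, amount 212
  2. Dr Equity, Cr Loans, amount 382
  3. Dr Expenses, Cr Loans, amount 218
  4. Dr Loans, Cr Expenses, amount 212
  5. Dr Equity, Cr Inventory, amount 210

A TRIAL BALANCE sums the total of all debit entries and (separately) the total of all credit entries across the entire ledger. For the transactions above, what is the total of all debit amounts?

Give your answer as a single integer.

Txn 1: debit+=212
Txn 2: debit+=382
Txn 3: debit+=218
Txn 4: debit+=212
Txn 5: debit+=210
Total debits = 1234

Answer: 1234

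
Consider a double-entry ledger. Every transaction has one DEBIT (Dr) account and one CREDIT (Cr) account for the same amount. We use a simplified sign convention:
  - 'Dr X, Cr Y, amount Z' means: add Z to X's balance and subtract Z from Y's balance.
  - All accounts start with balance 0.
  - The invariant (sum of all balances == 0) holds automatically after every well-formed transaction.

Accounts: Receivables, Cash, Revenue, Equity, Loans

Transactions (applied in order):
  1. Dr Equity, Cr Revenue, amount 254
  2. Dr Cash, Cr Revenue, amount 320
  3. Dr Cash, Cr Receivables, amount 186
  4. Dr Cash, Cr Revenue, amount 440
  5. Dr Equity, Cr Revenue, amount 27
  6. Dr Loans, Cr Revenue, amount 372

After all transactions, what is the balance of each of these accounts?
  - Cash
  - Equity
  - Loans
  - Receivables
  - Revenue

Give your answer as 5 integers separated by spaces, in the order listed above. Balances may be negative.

Answer: 946 281 372 -186 -1413

Derivation:
After txn 1 (Dr Equity, Cr Revenue, amount 254): Equity=254 Revenue=-254
After txn 2 (Dr Cash, Cr Revenue, amount 320): Cash=320 Equity=254 Revenue=-574
After txn 3 (Dr Cash, Cr Receivables, amount 186): Cash=506 Equity=254 Receivables=-186 Revenue=-574
After txn 4 (Dr Cash, Cr Revenue, amount 440): Cash=946 Equity=254 Receivables=-186 Revenue=-1014
After txn 5 (Dr Equity, Cr Revenue, amount 27): Cash=946 Equity=281 Receivables=-186 Revenue=-1041
After txn 6 (Dr Loans, Cr Revenue, amount 372): Cash=946 Equity=281 Loans=372 Receivables=-186 Revenue=-1413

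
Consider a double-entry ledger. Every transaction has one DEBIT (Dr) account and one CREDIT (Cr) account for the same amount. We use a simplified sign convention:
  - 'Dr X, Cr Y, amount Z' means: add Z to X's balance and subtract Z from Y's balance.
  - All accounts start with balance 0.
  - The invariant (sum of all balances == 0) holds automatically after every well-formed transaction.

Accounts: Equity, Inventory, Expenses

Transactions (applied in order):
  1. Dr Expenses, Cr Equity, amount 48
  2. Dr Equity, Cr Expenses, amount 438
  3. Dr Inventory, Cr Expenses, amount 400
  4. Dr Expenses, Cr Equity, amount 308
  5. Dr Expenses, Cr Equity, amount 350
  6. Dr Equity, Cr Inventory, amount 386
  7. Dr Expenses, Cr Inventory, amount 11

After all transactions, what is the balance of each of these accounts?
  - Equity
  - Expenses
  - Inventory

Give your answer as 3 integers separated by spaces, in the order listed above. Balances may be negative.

Answer: 118 -121 3

Derivation:
After txn 1 (Dr Expenses, Cr Equity, amount 48): Equity=-48 Expenses=48
After txn 2 (Dr Equity, Cr Expenses, amount 438): Equity=390 Expenses=-390
After txn 3 (Dr Inventory, Cr Expenses, amount 400): Equity=390 Expenses=-790 Inventory=400
After txn 4 (Dr Expenses, Cr Equity, amount 308): Equity=82 Expenses=-482 Inventory=400
After txn 5 (Dr Expenses, Cr Equity, amount 350): Equity=-268 Expenses=-132 Inventory=400
After txn 6 (Dr Equity, Cr Inventory, amount 386): Equity=118 Expenses=-132 Inventory=14
After txn 7 (Dr Expenses, Cr Inventory, amount 11): Equity=118 Expenses=-121 Inventory=3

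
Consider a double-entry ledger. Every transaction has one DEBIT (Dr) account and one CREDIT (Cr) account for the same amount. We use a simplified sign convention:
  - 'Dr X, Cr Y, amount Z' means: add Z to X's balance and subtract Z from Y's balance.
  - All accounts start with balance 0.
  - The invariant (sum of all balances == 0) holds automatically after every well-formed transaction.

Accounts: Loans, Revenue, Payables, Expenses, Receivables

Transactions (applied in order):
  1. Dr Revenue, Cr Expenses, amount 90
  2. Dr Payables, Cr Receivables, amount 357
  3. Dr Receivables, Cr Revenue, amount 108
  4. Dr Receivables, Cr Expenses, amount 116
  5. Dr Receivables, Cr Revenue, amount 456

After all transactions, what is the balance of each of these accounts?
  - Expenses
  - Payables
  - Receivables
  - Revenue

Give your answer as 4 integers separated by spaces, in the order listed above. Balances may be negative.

Answer: -206 357 323 -474

Derivation:
After txn 1 (Dr Revenue, Cr Expenses, amount 90): Expenses=-90 Revenue=90
After txn 2 (Dr Payables, Cr Receivables, amount 357): Expenses=-90 Payables=357 Receivables=-357 Revenue=90
After txn 3 (Dr Receivables, Cr Revenue, amount 108): Expenses=-90 Payables=357 Receivables=-249 Revenue=-18
After txn 4 (Dr Receivables, Cr Expenses, amount 116): Expenses=-206 Payables=357 Receivables=-133 Revenue=-18
After txn 5 (Dr Receivables, Cr Revenue, amount 456): Expenses=-206 Payables=357 Receivables=323 Revenue=-474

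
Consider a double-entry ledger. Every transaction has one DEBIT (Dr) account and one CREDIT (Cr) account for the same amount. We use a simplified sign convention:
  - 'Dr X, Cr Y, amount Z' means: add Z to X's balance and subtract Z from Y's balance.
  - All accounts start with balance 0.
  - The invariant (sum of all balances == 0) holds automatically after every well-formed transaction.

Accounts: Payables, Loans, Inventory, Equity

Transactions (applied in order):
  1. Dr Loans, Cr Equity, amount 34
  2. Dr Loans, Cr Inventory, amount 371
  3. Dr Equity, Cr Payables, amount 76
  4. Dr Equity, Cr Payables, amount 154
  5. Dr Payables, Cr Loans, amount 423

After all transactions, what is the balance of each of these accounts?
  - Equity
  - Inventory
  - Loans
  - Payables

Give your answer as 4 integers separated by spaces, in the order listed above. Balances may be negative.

Answer: 196 -371 -18 193

Derivation:
After txn 1 (Dr Loans, Cr Equity, amount 34): Equity=-34 Loans=34
After txn 2 (Dr Loans, Cr Inventory, amount 371): Equity=-34 Inventory=-371 Loans=405
After txn 3 (Dr Equity, Cr Payables, amount 76): Equity=42 Inventory=-371 Loans=405 Payables=-76
After txn 4 (Dr Equity, Cr Payables, amount 154): Equity=196 Inventory=-371 Loans=405 Payables=-230
After txn 5 (Dr Payables, Cr Loans, amount 423): Equity=196 Inventory=-371 Loans=-18 Payables=193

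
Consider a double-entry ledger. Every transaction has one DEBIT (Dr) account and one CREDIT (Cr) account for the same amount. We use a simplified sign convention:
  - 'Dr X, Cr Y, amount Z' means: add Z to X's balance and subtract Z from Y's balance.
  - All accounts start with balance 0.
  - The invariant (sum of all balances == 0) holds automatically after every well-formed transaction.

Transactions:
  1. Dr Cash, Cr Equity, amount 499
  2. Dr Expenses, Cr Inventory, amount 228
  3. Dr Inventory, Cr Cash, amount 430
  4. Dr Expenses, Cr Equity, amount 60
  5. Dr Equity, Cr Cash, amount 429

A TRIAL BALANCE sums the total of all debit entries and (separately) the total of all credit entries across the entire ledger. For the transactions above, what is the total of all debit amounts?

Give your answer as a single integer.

Txn 1: debit+=499
Txn 2: debit+=228
Txn 3: debit+=430
Txn 4: debit+=60
Txn 5: debit+=429
Total debits = 1646

Answer: 1646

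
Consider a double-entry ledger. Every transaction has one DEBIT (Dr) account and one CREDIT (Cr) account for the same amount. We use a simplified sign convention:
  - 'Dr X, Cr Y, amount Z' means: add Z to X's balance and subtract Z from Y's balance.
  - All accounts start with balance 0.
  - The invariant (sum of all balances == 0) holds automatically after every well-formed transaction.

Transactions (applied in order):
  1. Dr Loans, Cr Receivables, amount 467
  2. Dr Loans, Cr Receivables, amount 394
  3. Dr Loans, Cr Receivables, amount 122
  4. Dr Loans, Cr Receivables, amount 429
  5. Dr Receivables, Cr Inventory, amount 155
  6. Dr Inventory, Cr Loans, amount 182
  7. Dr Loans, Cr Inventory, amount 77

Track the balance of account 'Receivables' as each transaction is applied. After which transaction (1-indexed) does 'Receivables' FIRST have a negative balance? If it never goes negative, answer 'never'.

After txn 1: Receivables=-467

Answer: 1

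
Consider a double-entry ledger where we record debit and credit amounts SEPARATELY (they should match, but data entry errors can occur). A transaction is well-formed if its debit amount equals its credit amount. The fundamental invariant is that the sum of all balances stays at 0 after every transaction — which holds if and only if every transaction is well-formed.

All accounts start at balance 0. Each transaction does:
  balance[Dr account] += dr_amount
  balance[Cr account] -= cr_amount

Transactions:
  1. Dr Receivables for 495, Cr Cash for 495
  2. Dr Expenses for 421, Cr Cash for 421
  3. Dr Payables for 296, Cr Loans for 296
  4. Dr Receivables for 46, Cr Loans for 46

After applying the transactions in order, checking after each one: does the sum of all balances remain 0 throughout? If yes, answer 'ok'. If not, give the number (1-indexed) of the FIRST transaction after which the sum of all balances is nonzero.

Answer: ok

Derivation:
After txn 1: dr=495 cr=495 sum_balances=0
After txn 2: dr=421 cr=421 sum_balances=0
After txn 3: dr=296 cr=296 sum_balances=0
After txn 4: dr=46 cr=46 sum_balances=0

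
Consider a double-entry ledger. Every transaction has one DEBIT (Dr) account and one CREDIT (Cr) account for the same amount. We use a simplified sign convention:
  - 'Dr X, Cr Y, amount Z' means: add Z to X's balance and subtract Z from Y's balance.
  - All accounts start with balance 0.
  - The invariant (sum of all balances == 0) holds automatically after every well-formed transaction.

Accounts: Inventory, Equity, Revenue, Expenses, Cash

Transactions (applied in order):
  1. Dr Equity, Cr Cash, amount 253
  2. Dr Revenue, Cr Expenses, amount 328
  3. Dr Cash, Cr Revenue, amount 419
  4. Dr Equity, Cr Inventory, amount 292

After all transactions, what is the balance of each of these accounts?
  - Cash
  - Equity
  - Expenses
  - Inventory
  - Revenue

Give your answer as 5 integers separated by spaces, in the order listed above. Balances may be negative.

After txn 1 (Dr Equity, Cr Cash, amount 253): Cash=-253 Equity=253
After txn 2 (Dr Revenue, Cr Expenses, amount 328): Cash=-253 Equity=253 Expenses=-328 Revenue=328
After txn 3 (Dr Cash, Cr Revenue, amount 419): Cash=166 Equity=253 Expenses=-328 Revenue=-91
After txn 4 (Dr Equity, Cr Inventory, amount 292): Cash=166 Equity=545 Expenses=-328 Inventory=-292 Revenue=-91

Answer: 166 545 -328 -292 -91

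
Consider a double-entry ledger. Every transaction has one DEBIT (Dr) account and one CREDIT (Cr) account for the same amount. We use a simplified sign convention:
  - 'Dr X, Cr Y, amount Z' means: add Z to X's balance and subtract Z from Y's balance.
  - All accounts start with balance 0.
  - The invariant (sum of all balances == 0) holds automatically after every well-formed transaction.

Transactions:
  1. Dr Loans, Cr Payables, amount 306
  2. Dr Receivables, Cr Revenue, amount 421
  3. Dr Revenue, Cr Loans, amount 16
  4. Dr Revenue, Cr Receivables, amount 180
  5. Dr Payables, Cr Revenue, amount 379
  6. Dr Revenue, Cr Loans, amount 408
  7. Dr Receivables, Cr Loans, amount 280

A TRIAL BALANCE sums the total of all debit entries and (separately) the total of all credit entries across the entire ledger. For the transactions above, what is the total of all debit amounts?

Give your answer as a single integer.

Txn 1: debit+=306
Txn 2: debit+=421
Txn 3: debit+=16
Txn 4: debit+=180
Txn 5: debit+=379
Txn 6: debit+=408
Txn 7: debit+=280
Total debits = 1990

Answer: 1990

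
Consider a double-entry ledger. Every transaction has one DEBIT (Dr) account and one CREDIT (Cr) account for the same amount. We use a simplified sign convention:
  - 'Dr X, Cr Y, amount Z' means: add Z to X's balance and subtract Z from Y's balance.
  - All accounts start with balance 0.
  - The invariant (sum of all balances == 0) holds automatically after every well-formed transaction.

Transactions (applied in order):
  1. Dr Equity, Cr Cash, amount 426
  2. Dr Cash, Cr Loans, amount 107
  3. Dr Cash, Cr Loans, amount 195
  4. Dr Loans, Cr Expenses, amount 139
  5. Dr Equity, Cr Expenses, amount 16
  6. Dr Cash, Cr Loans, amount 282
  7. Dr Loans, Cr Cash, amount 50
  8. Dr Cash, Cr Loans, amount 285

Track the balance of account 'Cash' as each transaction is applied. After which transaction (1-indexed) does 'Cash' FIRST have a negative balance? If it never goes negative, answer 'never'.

Answer: 1

Derivation:
After txn 1: Cash=-426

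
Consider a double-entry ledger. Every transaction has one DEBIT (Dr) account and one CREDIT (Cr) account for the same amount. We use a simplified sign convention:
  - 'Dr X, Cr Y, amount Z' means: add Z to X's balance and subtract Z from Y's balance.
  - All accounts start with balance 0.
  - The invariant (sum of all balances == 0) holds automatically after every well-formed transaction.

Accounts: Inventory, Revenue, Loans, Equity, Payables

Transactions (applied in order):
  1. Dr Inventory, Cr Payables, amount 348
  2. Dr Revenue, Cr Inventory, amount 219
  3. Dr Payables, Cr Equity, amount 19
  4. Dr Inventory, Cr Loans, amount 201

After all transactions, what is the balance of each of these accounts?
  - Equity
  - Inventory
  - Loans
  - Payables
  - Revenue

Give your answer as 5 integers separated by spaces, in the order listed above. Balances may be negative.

After txn 1 (Dr Inventory, Cr Payables, amount 348): Inventory=348 Payables=-348
After txn 2 (Dr Revenue, Cr Inventory, amount 219): Inventory=129 Payables=-348 Revenue=219
After txn 3 (Dr Payables, Cr Equity, amount 19): Equity=-19 Inventory=129 Payables=-329 Revenue=219
After txn 4 (Dr Inventory, Cr Loans, amount 201): Equity=-19 Inventory=330 Loans=-201 Payables=-329 Revenue=219

Answer: -19 330 -201 -329 219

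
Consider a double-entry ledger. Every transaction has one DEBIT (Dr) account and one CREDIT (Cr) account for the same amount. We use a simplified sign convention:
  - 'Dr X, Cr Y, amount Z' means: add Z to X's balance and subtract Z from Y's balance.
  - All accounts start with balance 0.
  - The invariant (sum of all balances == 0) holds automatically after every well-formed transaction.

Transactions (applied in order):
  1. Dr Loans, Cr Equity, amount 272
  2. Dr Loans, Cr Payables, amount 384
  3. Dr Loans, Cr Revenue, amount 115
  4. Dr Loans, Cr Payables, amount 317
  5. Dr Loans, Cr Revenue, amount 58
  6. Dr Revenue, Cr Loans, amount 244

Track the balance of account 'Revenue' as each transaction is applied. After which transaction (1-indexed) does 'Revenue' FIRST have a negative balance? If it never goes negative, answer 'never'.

After txn 1: Revenue=0
After txn 2: Revenue=0
After txn 3: Revenue=-115

Answer: 3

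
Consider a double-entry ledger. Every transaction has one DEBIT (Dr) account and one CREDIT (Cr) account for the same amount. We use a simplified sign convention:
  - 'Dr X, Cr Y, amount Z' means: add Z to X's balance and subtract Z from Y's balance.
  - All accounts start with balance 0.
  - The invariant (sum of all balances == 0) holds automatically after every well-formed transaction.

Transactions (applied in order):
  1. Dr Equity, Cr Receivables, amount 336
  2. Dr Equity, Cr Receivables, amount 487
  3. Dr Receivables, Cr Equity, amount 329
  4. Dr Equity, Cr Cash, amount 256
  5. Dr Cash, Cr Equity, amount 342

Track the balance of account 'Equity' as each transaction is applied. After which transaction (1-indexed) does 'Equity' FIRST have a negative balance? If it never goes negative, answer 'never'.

Answer: never

Derivation:
After txn 1: Equity=336
After txn 2: Equity=823
After txn 3: Equity=494
After txn 4: Equity=750
After txn 5: Equity=408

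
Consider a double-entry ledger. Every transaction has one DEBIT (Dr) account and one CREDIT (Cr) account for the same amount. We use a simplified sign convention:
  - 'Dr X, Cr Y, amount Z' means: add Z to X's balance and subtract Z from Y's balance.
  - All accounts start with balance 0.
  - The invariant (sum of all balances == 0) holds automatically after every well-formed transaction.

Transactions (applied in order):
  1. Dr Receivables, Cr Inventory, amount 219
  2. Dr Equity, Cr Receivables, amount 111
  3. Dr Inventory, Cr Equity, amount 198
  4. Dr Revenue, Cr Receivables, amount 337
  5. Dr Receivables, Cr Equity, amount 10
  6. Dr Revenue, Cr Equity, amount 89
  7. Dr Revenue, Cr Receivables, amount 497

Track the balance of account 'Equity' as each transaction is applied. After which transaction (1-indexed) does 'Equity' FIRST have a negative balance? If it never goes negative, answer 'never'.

Answer: 3

Derivation:
After txn 1: Equity=0
After txn 2: Equity=111
After txn 3: Equity=-87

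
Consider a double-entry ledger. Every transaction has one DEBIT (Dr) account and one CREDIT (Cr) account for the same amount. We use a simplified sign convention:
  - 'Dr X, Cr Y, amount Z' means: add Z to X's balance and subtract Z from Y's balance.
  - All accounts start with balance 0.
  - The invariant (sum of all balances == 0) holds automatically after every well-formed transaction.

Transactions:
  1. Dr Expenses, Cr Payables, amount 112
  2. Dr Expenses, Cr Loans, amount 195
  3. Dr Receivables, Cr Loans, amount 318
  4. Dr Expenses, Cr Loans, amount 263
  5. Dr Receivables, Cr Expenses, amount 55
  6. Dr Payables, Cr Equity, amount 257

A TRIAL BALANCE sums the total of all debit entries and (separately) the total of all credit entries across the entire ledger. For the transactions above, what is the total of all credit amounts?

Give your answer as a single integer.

Answer: 1200

Derivation:
Txn 1: credit+=112
Txn 2: credit+=195
Txn 3: credit+=318
Txn 4: credit+=263
Txn 5: credit+=55
Txn 6: credit+=257
Total credits = 1200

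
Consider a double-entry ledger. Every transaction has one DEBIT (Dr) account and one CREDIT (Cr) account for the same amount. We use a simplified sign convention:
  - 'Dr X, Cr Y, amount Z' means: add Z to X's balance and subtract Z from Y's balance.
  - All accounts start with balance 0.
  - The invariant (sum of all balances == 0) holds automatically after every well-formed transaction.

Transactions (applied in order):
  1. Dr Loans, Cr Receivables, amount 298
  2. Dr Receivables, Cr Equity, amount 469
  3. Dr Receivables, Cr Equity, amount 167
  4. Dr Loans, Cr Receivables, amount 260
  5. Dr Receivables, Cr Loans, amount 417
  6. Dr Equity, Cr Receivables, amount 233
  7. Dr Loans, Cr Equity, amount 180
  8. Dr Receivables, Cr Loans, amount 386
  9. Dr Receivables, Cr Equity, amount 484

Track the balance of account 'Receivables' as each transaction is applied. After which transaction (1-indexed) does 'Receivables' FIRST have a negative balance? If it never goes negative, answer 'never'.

After txn 1: Receivables=-298

Answer: 1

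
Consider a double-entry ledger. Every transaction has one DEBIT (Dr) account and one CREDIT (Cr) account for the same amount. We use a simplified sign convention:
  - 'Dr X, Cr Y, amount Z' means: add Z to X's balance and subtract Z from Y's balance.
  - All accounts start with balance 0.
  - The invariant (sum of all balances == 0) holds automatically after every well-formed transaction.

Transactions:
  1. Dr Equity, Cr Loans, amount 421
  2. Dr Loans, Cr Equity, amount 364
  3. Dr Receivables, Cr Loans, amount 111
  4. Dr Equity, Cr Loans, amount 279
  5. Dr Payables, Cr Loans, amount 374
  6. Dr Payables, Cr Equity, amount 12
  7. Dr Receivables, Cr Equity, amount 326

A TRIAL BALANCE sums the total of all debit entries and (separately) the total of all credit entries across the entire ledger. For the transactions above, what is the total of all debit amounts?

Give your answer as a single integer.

Txn 1: debit+=421
Txn 2: debit+=364
Txn 3: debit+=111
Txn 4: debit+=279
Txn 5: debit+=374
Txn 6: debit+=12
Txn 7: debit+=326
Total debits = 1887

Answer: 1887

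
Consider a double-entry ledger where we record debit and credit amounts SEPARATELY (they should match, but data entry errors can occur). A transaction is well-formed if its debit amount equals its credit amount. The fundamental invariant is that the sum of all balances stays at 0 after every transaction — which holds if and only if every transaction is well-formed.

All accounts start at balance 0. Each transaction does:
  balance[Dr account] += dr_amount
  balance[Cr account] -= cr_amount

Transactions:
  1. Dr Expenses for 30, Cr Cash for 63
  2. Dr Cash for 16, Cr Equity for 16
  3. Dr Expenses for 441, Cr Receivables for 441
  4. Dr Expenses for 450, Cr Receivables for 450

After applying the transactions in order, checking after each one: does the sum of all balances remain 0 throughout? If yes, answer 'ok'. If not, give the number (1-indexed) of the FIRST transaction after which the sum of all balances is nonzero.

Answer: 1

Derivation:
After txn 1: dr=30 cr=63 sum_balances=-33
After txn 2: dr=16 cr=16 sum_balances=-33
After txn 3: dr=441 cr=441 sum_balances=-33
After txn 4: dr=450 cr=450 sum_balances=-33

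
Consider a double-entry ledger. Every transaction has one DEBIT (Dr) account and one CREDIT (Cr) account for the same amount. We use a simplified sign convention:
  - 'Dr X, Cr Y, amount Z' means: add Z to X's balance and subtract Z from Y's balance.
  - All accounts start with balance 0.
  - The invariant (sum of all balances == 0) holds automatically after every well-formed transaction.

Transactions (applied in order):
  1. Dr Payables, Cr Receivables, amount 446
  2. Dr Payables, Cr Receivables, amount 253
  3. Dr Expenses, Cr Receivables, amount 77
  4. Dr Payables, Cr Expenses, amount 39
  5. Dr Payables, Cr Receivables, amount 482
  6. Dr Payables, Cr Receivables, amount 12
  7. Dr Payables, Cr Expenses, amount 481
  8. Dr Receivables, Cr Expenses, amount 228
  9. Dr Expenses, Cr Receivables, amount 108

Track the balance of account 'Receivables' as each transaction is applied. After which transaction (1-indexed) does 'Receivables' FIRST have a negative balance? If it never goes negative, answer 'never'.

After txn 1: Receivables=-446

Answer: 1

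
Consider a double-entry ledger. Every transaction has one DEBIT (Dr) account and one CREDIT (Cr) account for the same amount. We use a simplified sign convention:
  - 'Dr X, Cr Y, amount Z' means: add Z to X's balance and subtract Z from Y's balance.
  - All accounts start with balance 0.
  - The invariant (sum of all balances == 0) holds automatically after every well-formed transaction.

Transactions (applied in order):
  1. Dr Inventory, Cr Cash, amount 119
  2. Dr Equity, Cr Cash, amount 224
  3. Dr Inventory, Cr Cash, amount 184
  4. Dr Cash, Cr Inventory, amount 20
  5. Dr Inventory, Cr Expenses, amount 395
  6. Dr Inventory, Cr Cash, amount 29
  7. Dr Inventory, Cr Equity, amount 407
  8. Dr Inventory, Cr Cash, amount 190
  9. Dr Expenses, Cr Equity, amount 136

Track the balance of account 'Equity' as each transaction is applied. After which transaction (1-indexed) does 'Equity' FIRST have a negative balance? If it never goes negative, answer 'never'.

Answer: 7

Derivation:
After txn 1: Equity=0
After txn 2: Equity=224
After txn 3: Equity=224
After txn 4: Equity=224
After txn 5: Equity=224
After txn 6: Equity=224
After txn 7: Equity=-183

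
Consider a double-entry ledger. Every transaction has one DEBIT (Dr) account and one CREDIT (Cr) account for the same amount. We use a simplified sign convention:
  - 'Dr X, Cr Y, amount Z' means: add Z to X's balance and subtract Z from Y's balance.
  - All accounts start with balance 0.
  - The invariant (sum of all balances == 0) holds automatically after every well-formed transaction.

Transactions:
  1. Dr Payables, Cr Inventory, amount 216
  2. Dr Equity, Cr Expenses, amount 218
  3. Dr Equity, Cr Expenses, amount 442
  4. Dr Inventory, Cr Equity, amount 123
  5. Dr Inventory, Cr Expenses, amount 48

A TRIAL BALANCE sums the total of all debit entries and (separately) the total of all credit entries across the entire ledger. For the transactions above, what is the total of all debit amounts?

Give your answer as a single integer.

Txn 1: debit+=216
Txn 2: debit+=218
Txn 3: debit+=442
Txn 4: debit+=123
Txn 5: debit+=48
Total debits = 1047

Answer: 1047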